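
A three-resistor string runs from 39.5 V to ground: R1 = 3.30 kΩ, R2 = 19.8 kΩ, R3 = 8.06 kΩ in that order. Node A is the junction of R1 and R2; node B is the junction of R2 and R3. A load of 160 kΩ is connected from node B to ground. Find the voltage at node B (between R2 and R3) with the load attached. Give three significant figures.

V ≈ 9.85 V

At node B, R3 is in parallel with the load: R3‖R_L = 7.673 kΩ.
Below node A the resistance is R2 + (R3‖R_L) = 27.47 kΩ, so V_A = 39.5 × 27.47/30.77 = 35.26 V.
Then V_B = V_A × (R3‖R_L)/(R2 + R3‖R_L) = 35.26 × 7.673/27.47 = 9.85 V.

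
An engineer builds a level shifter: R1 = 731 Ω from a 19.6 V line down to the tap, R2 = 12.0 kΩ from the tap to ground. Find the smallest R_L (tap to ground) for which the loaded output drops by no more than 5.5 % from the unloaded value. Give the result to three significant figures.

Output resistance R_th = R1‖R2 = (731 × 12000)/12730 = 689.0 Ω.
The fractional drop is R_th/(R_th + R_L); requiring this ≤ 0.0550 gives R_L ≥ R_th(1/0.0550 − 1) = 689.0 × 17.18 = 11.8 kΩ.

R_L(min) ≈ 11.8 kΩ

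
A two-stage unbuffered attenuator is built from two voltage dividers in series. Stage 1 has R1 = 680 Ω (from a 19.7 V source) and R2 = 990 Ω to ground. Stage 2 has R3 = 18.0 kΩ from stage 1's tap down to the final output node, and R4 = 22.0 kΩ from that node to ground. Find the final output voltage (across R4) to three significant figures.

V_out ≈ 6.36 V

Stage 2 presents R3+R4 = 40000 Ω as a load on stage 1's tap.
Stage 1's lower leg becomes R2‖(R3+R4) = 966.1 Ω, so V_mid = 19.7 × 966.1/1646 = 11.56 V.
Stage 2 is itself unloaded: V_out = V_mid × R4/(R3+R4) = 11.56 × 22000/40000 = 6.36 V.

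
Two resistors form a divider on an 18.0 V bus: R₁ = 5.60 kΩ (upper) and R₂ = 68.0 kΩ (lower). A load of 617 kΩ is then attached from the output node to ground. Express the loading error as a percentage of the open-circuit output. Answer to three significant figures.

The divider's output (Thévenin) resistance is R₁‖R₂ = 5.174 kΩ.
Fractional drop under load = R_th/(R_th + R_L) = 5.174 / (5.174 + 617) = 0.008316.
So the output falls by 0.832 %.

0.832 %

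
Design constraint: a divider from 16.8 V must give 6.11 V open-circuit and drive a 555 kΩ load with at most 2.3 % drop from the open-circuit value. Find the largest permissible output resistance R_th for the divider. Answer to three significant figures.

R_th ≤ 13.1 kΩ

Loading drop = R_th/(R_th + R_L) ≤ 0.0230, so R_th ≤ R_L · ε/(1−ε) = 555 kΩ × 0.0230/0.9770 = 13.1 kΩ.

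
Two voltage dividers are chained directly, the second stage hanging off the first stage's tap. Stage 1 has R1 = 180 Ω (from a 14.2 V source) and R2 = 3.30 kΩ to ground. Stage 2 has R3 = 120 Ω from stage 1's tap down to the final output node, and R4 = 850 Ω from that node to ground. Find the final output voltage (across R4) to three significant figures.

Stage 2 presents R3+R4 = 970.0 Ω as a load on stage 1's tap.
Stage 1's lower leg becomes R2‖(R3+R4) = 749.6 Ω, so V_mid = 14.2 × 749.6/929.6 = 11.45 V.
Stage 2 is itself unloaded: V_out = V_mid × R4/(R3+R4) = 11.45 × 850/970.0 = 10.0 V.

V_out ≈ 10.0 V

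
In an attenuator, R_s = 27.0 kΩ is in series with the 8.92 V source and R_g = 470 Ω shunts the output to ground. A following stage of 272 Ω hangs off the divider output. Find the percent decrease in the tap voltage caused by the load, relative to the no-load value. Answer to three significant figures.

62.9 %

Unloaded V = 8.92 × 470/27470 = 0.1526 V.
Loaded: R_g‖R_L = 172.3 Ω, giving V = 8.92 × 172.3/27170 = 0.05656 V.
Drop = (0.1526 − 0.05656) / 0.1526 = 62.9 %.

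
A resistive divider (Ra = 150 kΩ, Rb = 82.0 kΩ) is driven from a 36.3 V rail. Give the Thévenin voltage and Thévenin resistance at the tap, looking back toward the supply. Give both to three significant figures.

V_th = 12.8 V, R_th = 53.0 kΩ

V_th is the open-circuit tap voltage: 36.3 × 82.0/(150 + 82.0) = 12.8 V.
With the supply zeroed, Ra and Rb appear in parallel from the tap: R_th = Ra‖Rb = (150 × 82.0)/232.0 = 53.0 kΩ.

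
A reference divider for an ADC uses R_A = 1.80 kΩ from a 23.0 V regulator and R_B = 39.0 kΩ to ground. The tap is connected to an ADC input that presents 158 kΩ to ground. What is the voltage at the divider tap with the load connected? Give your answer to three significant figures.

The load sits in parallel with R_B: R_B‖R_L = (39.0 × 158) / (39.0 + 158) = 31.28 kΩ.
V_out = 23.0 × 31.28 / (1.80 + 31.28) = 23.0 × 31.28/33.08 = 21.7 V.

V_out ≈ 21.7 V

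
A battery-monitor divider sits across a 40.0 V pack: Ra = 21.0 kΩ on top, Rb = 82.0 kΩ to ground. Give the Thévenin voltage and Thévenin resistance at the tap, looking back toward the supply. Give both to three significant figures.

V_th = 31.8 V, R_th = 16.7 kΩ

V_th is the open-circuit tap voltage: 40.0 × 82.0/(21.0 + 82.0) = 31.8 V.
With the supply zeroed, Ra and Rb appear in parallel from the tap: R_th = Ra‖Rb = (21.0 × 82.0)/103.0 = 16.7 kΩ.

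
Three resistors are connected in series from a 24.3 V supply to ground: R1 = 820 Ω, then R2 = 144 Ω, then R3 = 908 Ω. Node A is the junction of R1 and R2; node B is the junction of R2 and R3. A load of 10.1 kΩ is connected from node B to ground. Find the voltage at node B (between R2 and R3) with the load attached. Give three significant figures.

At node B, R3 is in parallel with the load: R3‖R_L = 833.1 Ω.
Below node A the resistance is R2 + (R3‖R_L) = 977.1 Ω, so V_A = 24.3 × 977.1/1797 = 13.21 V.
Then V_B = V_A × (R3‖R_L)/(R2 + R3‖R_L) = 13.21 × 833.1/977.1 = 11.3 V.

V ≈ 11.3 V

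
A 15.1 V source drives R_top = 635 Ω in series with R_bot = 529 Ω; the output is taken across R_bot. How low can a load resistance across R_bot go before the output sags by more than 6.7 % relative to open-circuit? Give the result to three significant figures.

Output resistance R_th = R_top‖R_bot = (635 × 529)/1164 = 288.6 Ω.
The fractional drop is R_th/(R_th + R_L); requiring this ≤ 0.0670 gives R_L ≥ R_th(1/0.0670 − 1) = 288.6 × 13.93 = 4.02 kΩ.

R_L(min) ≈ 4.02 kΩ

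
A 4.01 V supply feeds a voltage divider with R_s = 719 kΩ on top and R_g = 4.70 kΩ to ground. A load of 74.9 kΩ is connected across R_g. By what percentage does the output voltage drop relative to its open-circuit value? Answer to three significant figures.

5.87 %

The divider's output (Thévenin) resistance is R_s‖R_g = 4.669 kΩ.
Fractional drop under load = R_th/(R_th + R_L) = 4.669 / (4.669 + 74.9) = 0.05868.
So the output falls by 5.87 %.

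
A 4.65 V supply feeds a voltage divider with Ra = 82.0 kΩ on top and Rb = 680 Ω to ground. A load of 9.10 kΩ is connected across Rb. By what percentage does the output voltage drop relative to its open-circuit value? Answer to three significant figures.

The divider's output (Thévenin) resistance is Ra‖Rb = 674.4 Ω.
Fractional drop under load = R_th/(R_th + R_L) = 674.4 / (674.4 + 9100) = 0.06900.
So the output falls by 6.90 %.

6.90 %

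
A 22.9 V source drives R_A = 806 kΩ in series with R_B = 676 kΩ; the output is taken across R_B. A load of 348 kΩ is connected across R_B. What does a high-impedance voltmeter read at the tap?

The load sits in parallel with R_B: R_B‖R_L = (676 × 348) / (676 + 348) = 229.7 kΩ.
V_out = 22.9 × 229.7 / (806 + 229.7) = 22.9 × 229.7/1036 = 5.08 V.

V_out ≈ 5.08 V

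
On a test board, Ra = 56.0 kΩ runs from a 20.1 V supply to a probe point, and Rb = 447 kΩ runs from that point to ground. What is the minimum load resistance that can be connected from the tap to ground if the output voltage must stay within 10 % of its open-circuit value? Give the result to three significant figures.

R_L(min) ≈ 448 kΩ

Output resistance R_th = Ra‖Rb = (56.0 × 447)/503.0 = 49.77 kΩ.
The fractional drop is R_th/(R_th + R_L); requiring this ≤ 0.100 gives R_L ≥ R_th(1/0.100 − 1) = 49.77 × 9.000 = 448 kΩ.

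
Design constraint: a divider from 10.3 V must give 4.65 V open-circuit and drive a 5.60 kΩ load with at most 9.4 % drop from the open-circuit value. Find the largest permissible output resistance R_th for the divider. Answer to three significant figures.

R_th ≤ 581 Ω

Loading drop = R_th/(R_th + R_L) ≤ 0.0940, so R_th ≤ R_L · ε/(1−ε) = 5.60 kΩ × 0.0940/0.9060 = 581 Ω.
(Any R1, R2 with R2/(R1+R2) = 0.451 and R1‖R2 ≤ 581 Ω will meet the spec.)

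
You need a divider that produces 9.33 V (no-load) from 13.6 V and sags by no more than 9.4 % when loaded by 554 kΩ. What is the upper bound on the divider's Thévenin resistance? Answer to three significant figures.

Loading drop = R_th/(R_th + R_L) ≤ 0.0940, so R_th ≤ R_L · ε/(1−ε) = 554 kΩ × 0.0940/0.9060 = 57.5 kΩ.

R_th ≤ 57.5 kΩ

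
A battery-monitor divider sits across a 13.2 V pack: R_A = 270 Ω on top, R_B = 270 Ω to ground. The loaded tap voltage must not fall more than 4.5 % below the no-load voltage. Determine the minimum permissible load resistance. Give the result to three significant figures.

Output resistance R_th = R_A‖R_B = (270 × 270)/540.0 = 135.0 Ω.
The fractional drop is R_th/(R_th + R_L); requiring this ≤ 0.0450 gives R_L ≥ R_th(1/0.0450 − 1) = 135.0 × 21.22 = 2.87 kΩ.

R_L(min) ≈ 2.87 kΩ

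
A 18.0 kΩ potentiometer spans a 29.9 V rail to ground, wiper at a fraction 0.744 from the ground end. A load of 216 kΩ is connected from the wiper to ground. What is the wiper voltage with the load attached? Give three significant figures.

The wiper splits the pot into (1−α)R = 4.608 kΩ above and αR = 13.39 kΩ below.
Lower section ‖ load = 12.61 kΩ.
V_wiper = 29.9 × 12.61/(4.608 + 12.61) = 21.9 V.

V ≈ 21.9 V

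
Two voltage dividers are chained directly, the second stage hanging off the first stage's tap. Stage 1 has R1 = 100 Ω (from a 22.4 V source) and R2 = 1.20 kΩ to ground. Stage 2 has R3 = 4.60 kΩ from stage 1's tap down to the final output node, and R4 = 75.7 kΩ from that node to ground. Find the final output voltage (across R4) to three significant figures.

V_out ≈ 19.5 V

Stage 2 presents R3+R4 = 80300 Ω as a load on stage 1's tap.
Stage 1's lower leg becomes R2‖(R3+R4) = 1182 Ω, so V_mid = 22.4 × 1182/1282 = 20.65 V.
Stage 2 is itself unloaded: V_out = V_mid × R4/(R3+R4) = 20.65 × 75700/80300 = 19.5 V.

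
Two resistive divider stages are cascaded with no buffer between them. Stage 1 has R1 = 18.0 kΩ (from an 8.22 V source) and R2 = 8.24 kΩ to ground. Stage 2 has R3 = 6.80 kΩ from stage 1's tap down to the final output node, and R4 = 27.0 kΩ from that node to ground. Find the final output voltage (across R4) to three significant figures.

V_out ≈ 1.77 V

Stage 2 presents R3+R4 = 33.80 kΩ as a load on stage 1's tap.
Stage 1's lower leg becomes R2‖(R3+R4) = 6.625 kΩ, so V_mid = 8.22 × 6.625/24.62 = 2.211 V.
Stage 2 is itself unloaded: V_out = V_mid × R4/(R3+R4) = 2.211 × 27.0/33.80 = 1.77 V.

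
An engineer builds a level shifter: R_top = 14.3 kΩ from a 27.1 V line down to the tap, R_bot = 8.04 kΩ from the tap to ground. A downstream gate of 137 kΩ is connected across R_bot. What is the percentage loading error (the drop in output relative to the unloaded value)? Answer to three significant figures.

The divider's output (Thévenin) resistance is R_top‖R_bot = 5.146 kΩ.
Fractional drop under load = R_th/(R_th + R_L) = 5.146 / (5.146 + 137) = 0.03621.
So the output falls by 3.62 %.

3.62 %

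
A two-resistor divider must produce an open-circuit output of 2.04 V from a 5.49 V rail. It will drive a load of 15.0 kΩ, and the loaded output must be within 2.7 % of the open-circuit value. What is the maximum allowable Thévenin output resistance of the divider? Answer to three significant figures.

R_th ≤ 416 Ω

Loading drop = R_th/(R_th + R_L) ≤ 0.0270, so R_th ≤ R_L · ε/(1−ε) = 15.0 kΩ × 0.0270/0.9730 = 416 Ω.
(Any R1, R2 with R2/(R1+R2) = 0.372 and R1‖R2 ≤ 416 Ω will meet the spec.)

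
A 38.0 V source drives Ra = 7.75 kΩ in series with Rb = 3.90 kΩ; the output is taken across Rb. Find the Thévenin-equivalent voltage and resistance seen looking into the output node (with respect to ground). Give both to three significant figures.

V_th is the open-circuit tap voltage: 38.0 × 3.90/(7.75 + 3.90) = 12.7 V.
With the supply zeroed, Ra and Rb appear in parallel from the tap: R_th = Ra‖Rb = (7.75 × 3.90)/11.65 = 2.59 kΩ.

V_th = 12.7 V, R_th = 2.59 kΩ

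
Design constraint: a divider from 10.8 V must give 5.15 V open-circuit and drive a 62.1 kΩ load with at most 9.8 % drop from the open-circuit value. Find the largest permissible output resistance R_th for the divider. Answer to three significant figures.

R_th ≤ 6.75 kΩ

Loading drop = R_th/(R_th + R_L) ≤ 0.0980, so R_th ≤ R_L · ε/(1−ε) = 62.1 kΩ × 0.0980/0.9020 = 6.75 kΩ.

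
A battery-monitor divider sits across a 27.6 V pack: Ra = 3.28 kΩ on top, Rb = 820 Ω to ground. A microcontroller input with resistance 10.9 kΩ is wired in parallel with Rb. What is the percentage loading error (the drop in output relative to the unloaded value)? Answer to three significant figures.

5.68 %

The divider's output (Thévenin) resistance is Ra‖Rb = 656.0 Ω.
Fractional drop under load = R_th/(R_th + R_L) = 656.0 / (656.0 + 10900) = 0.05677.
So the output falls by 5.68 %.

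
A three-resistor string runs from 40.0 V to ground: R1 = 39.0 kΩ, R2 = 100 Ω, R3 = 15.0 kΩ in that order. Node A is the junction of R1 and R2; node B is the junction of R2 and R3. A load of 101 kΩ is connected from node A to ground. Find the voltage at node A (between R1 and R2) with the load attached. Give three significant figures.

V ≈ 10.1 V

Below node A the series string R2+R3 = 15100 Ω sits in parallel with the 101000 Ω load: 13140 Ω.
V_A = 40.0 × 13140/(39000 + 13140) = 10.1 V.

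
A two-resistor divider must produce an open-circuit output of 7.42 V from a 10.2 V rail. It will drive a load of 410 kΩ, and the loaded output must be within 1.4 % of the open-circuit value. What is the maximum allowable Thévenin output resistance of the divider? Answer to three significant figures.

R_th ≤ 5.82 kΩ

Loading drop = R_th/(R_th + R_L) ≤ 0.0140, so R_th ≤ R_L · ε/(1−ε) = 410 kΩ × 0.0140/0.9860 = 5.82 kΩ.
(Any R1, R2 with R2/(R1+R2) = 0.727 and R1‖R2 ≤ 5.82 kΩ will meet the spec.)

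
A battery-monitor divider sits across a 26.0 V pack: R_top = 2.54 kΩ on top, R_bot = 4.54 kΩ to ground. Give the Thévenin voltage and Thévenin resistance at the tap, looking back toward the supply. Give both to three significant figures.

V_th = 16.7 V, R_th = 1.63 kΩ

V_th is the open-circuit tap voltage: 26.0 × 4.54/(2.54 + 4.54) = 16.7 V.
With the supply zeroed, R_top and R_bot appear in parallel from the tap: R_th = R_top‖R_bot = (2.54 × 4.54)/7.080 = 1.63 kΩ.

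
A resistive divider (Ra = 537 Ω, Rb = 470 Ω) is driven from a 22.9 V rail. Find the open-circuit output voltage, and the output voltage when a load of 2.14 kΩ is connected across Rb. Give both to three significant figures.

Open-circuit: V = 22.9 × 470/(537 + 470) = 10.7 V.
With the load, Rb becomes Rb‖R_L = 385.4 Ω, so V = 22.9 × 385.4/922.4 = 9.57 V.

Unloaded: 10.7 V; loaded: 9.57 V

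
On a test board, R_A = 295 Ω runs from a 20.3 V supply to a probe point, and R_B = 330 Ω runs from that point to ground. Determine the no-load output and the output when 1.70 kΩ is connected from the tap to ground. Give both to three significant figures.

Open-circuit: V = 20.3 × 330/(295 + 330) = 10.7 V.
With the load, R_B becomes R_B‖R_L = 276.4 Ω, so V = 20.3 × 276.4/571.4 = 9.82 V.

Unloaded: 10.7 V; loaded: 9.82 V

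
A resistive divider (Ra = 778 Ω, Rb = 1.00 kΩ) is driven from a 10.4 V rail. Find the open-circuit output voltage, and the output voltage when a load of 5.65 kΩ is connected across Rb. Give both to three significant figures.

Open-circuit: V = 10.4 × 1000/(778 + 1000) = 5.85 V.
With the load, Rb becomes Rb‖R_L = 849.6 Ω, so V = 10.4 × 849.6/1628 = 5.43 V.

Unloaded: 5.85 V; loaded: 5.43 V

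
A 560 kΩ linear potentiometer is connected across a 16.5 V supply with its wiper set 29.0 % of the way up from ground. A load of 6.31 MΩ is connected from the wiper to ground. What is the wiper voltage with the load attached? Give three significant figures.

V ≈ 4.70 V

The wiper splits the pot into (1−α)R = 397.6 kΩ above and αR = 162.4 kΩ below.
Lower section ‖ load = 158.3 kΩ.
V_wiper = 16.5 × 158.3/(397.6 + 158.3) = 4.70 V.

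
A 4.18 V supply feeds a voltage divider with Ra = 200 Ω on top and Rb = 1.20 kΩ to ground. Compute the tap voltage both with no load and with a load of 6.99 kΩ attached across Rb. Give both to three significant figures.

Open-circuit: V = 4.18 × 1200/(200 + 1200) = 3.58 V.
With the load, Rb becomes Rb‖R_L = 1024 Ω, so V = 4.18 × 1024/1224 = 3.50 V.

Unloaded: 3.58 V; loaded: 3.50 V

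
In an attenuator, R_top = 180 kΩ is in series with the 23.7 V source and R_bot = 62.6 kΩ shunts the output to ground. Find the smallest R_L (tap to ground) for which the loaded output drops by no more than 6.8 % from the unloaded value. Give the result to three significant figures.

R_L(min) ≈ 637 kΩ

Output resistance R_th = R_top‖R_bot = (180 × 62.6)/242.6 = 46.45 kΩ.
The fractional drop is R_th/(R_th + R_L); requiring this ≤ 0.0680 gives R_L ≥ R_th(1/0.0680 − 1) = 46.45 × 13.71 = 637 kΩ.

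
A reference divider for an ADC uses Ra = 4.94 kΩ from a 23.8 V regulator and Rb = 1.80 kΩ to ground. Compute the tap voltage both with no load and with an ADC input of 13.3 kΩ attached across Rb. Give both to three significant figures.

Open-circuit: V = 23.8 × 1.80/(4.94 + 1.80) = 6.36 V.
With the load, Rb becomes Rb‖R_L = 1.585 kΩ, so V = 23.8 × 1.585/6.525 = 5.78 V.

Unloaded: 6.36 V; loaded: 5.78 V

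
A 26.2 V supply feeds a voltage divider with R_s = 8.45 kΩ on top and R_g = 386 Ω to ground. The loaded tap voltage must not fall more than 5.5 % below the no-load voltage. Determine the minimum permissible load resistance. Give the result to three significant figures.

R_L(min) ≈ 6.34 kΩ

Output resistance R_th = R_s‖R_g = (8450 × 386)/8836 = 369.1 Ω.
The fractional drop is R_th/(R_th + R_L); requiring this ≤ 0.0550 gives R_L ≥ R_th(1/0.0550 − 1) = 369.1 × 17.18 = 6.34 kΩ.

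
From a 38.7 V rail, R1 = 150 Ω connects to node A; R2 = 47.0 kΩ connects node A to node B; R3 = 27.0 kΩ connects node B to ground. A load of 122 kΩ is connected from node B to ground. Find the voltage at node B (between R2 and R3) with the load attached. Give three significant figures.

V ≈ 12.4 V

At node B, R3 is in parallel with the load: R3‖R_L = 22110 Ω.
Below node A the resistance is R2 + (R3‖R_L) = 69110 Ω, so V_A = 38.7 × 69110/69260 = 38.62 V.
Then V_B = V_A × (R3‖R_L)/(R2 + R3‖R_L) = 38.62 × 22110/69110 = 12.4 V.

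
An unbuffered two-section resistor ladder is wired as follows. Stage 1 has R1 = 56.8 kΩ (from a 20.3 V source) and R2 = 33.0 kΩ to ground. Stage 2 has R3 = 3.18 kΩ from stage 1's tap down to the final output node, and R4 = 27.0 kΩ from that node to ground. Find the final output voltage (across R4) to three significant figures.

V_out ≈ 3.95 V

Stage 2 presents R3+R4 = 30.18 kΩ as a load on stage 1's tap.
Stage 1's lower leg becomes R2‖(R3+R4) = 15.76 kΩ, so V_mid = 20.3 × 15.76/72.56 = 4.410 V.
Stage 2 is itself unloaded: V_out = V_mid × R4/(R3+R4) = 4.410 × 27.0/30.18 = 3.95 V.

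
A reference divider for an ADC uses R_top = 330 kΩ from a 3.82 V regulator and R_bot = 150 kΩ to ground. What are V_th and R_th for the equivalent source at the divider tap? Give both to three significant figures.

V_th = 1.19 V, R_th = 103 kΩ

V_th is the open-circuit tap voltage: 3.82 × 150/(330 + 150) = 1.19 V.
With the supply zeroed, R_top and R_bot appear in parallel from the tap: R_th = R_top‖R_bot = (330 × 150)/480.0 = 103 kΩ.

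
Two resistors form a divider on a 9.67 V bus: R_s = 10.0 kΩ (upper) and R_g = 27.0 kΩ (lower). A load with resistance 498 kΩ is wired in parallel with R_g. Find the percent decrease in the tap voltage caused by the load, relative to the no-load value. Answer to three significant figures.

The divider's output (Thévenin) resistance is R_s‖R_g = 7.297 kΩ.
Fractional drop under load = R_th/(R_th + R_L) = 7.297 / (7.297 + 498) = 0.01444.
So the output falls by 1.44 %.

1.44 %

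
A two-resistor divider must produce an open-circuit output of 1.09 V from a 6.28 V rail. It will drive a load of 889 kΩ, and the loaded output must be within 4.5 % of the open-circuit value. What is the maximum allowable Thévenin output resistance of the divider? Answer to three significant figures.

Loading drop = R_th/(R_th + R_L) ≤ 0.0450, so R_th ≤ R_L · ε/(1−ε) = 889 kΩ × 0.0450/0.9550 = 41.9 kΩ.

R_th ≤ 41.9 kΩ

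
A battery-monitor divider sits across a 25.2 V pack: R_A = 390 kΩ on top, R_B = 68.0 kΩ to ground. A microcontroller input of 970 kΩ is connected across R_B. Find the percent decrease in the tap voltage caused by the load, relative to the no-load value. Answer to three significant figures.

The divider's output (Thévenin) resistance is R_A‖R_B = 57.90 kΩ.
Fractional drop under load = R_th/(R_th + R_L) = 57.90 / (57.90 + 970) = 0.05633.
So the output falls by 5.63 %.

5.63 %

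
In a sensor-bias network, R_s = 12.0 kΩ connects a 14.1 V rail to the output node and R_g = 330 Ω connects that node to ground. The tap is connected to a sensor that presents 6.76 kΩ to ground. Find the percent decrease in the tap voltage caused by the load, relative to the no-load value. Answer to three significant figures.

The divider's output (Thévenin) resistance is R_s‖R_g = 321.2 Ω.
Fractional drop under load = R_th/(R_th + R_L) = 321.2 / (321.2 + 6760) = 0.04536.
So the output falls by 4.54 %.

4.54 %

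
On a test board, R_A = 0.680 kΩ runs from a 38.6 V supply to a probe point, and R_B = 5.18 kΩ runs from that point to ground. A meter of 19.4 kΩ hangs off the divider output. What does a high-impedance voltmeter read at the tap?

V_out ≈ 33.1 V

The load sits in parallel with R_B: R_B‖R_L = (5180 × 19400) / (5180 + 19400) = 4088 Ω.
V_out = 38.6 × 4088 / (680 + 4088) = 38.6 × 4088/4768 = 33.1 V.
(Unloaded it would have been 34.1 V.)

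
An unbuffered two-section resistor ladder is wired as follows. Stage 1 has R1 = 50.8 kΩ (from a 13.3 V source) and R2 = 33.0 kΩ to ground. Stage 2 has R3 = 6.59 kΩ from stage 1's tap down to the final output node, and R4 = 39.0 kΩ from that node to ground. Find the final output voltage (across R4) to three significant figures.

V_out ≈ 3.11 V

Stage 2 presents R3+R4 = 45.59 kΩ as a load on stage 1's tap.
Stage 1's lower leg becomes R2‖(R3+R4) = 19.14 kΩ, so V_mid = 13.3 × 19.14/69.94 = 3.640 V.
Stage 2 is itself unloaded: V_out = V_mid × R4/(R3+R4) = 3.640 × 39.0/45.59 = 3.11 V.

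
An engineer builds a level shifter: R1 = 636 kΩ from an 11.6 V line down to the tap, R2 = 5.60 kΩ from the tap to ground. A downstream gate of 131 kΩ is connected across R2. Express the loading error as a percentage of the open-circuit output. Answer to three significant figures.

The divider's output (Thévenin) resistance is R1‖R2 = 5.551 kΩ.
Fractional drop under load = R_th/(R_th + R_L) = 5.551 / (5.551 + 131) = 0.04065.
So the output falls by 4.07 %.

4.07 %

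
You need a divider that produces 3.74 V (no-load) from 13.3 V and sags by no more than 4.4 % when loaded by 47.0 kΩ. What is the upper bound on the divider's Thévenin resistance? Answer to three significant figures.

Loading drop = R_th/(R_th + R_L) ≤ 0.0440, so R_th ≤ R_L · ε/(1−ε) = 47.0 kΩ × 0.0440/0.9560 = 2.16 kΩ.
(Any R1, R2 with R2/(R1+R2) = 0.281 and R1‖R2 ≤ 2.16 kΩ will meet the spec.)

R_th ≤ 2.16 kΩ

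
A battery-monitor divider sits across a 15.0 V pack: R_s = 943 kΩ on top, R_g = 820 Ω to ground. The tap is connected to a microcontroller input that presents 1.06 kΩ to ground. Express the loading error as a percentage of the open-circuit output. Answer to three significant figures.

Unloaded V = 15.0 × 820/943800 = 0.01303 V.
Loaded: R_g‖R_L = 462.3 Ω, giving V = 15.0 × 462.3/943500 = 0.007351 V.
Drop = (0.01303 − 0.007351) / 0.01303 = 43.6 %.

43.6 %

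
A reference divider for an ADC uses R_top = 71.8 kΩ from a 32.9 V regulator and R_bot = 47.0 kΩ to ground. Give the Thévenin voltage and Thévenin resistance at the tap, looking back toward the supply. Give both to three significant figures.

V_th = 13.0 V, R_th = 28.4 kΩ

V_th is the open-circuit tap voltage: 32.9 × 47.0/(71.8 + 47.0) = 13.0 V.
With the supply zeroed, R_top and R_bot appear in parallel from the tap: R_th = R_top‖R_bot = (71.8 × 47.0)/118.8 = 28.4 kΩ.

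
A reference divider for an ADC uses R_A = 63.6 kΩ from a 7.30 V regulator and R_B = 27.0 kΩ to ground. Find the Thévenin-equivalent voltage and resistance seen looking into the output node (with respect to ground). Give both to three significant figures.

V_th = 2.18 V, R_th = 19.0 kΩ

V_th is the open-circuit tap voltage: 7.30 × 27.0/(63.6 + 27.0) = 2.18 V.
With the supply zeroed, R_A and R_B appear in parallel from the tap: R_th = R_A‖R_B = (63.6 × 27.0)/90.60 = 19.0 kΩ.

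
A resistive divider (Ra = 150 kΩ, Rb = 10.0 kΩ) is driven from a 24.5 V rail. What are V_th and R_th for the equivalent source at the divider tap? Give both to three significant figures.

V_th is the open-circuit tap voltage: 24.5 × 10.0/(150 + 10.0) = 1.53 V.
With the supply zeroed, Ra and Rb appear in parallel from the tap: R_th = Ra‖Rb = (150 × 10.0)/160.0 = 9.38 kΩ.

V_th = 1.53 V, R_th = 9.38 kΩ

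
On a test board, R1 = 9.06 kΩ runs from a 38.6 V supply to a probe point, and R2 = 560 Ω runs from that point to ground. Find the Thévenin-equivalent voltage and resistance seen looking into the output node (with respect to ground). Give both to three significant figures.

V_th = 2.25 V, R_th = 527 Ω

V_th is the open-circuit tap voltage: 38.6 × 560/(9060 + 560) = 2.25 V.
With the supply zeroed, R1 and R2 appear in parallel from the tap: R_th = R1‖R2 = (9060 × 560)/9620 = 527 Ω.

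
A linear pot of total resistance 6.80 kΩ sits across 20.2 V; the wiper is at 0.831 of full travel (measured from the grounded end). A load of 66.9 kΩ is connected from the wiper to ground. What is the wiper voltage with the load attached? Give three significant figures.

The wiper splits the pot into (1−α)R = 1.149 kΩ above and αR = 5.651 kΩ below.
Lower section ‖ load = 5.211 kΩ.
V_wiper = 20.2 × 5.211/(1.149 + 5.211) = 16.5 V.

V ≈ 16.5 V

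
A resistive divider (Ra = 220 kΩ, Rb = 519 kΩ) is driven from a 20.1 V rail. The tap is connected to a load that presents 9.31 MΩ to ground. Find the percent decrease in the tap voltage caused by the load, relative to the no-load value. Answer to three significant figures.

The divider's output (Thévenin) resistance is Ra‖Rb = 154.5 kΩ.
Fractional drop under load = R_th/(R_th + R_L) = 154.5 / (154.5 + 9310) = 0.01632.
So the output falls by 1.63 %.

1.63 %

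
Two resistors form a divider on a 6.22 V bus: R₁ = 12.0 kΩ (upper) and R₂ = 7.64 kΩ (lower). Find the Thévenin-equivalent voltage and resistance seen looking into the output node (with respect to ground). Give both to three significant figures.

V_th is the open-circuit tap voltage: 6.22 × 7.64/(12.0 + 7.64) = 2.42 V.
With the supply zeroed, R₁ and R₂ appear in parallel from the tap: R_th = R₁‖R₂ = (12.0 × 7.64)/19.64 = 4.67 kΩ.

V_th = 2.42 V, R_th = 4.67 kΩ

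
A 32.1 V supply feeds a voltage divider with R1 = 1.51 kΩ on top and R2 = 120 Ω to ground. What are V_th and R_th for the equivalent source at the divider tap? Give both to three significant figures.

V_th = 2.36 V, R_th = 111 Ω

V_th is the open-circuit tap voltage: 32.1 × 120/(1510 + 120) = 2.36 V.
With the supply zeroed, R1 and R2 appear in parallel from the tap: R_th = R1‖R2 = (1510 × 120)/1630 = 111 Ω.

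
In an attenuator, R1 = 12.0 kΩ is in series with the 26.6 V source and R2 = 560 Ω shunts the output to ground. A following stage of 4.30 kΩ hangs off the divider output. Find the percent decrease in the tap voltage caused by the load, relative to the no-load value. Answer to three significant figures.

11.1 %

The divider's output (Thévenin) resistance is R1‖R2 = 535.0 Ω.
Fractional drop under load = R_th/(R_th + R_L) = 535.0 / (535.0 + 4300) = 0.1107.
So the output falls by 11.1 %.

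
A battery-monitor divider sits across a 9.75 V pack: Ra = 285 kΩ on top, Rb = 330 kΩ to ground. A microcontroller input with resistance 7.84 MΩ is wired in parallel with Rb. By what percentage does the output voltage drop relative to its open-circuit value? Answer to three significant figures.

The divider's output (Thévenin) resistance is Ra‖Rb = 152.9 kΩ.
Fractional drop under load = R_th/(R_th + R_L) = 152.9 / (152.9 + 7840) = 0.01913.
So the output falls by 1.91 %.

1.91 %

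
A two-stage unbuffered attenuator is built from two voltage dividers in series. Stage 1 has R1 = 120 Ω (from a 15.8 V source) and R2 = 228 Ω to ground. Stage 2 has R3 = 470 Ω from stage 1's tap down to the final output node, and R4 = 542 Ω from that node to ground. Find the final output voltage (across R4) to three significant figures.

V_out ≈ 5.14 V

Stage 2 presents R3+R4 = 1012 Ω as a load on stage 1's tap.
Stage 1's lower leg becomes R2‖(R3+R4) = 186.1 Ω, so V_mid = 15.8 × 186.1/306.1 = 9.605 V.
Stage 2 is itself unloaded: V_out = V_mid × R4/(R3+R4) = 9.605 × 542/1012 = 5.14 V.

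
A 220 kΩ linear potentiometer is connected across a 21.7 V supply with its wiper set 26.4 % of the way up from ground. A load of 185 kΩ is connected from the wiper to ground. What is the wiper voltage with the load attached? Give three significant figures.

V ≈ 4.65 V

The wiper splits the pot into (1−α)R = 161.9 kΩ above and αR = 58.08 kΩ below.
Lower section ‖ load = 44.20 kΩ.
V_wiper = 21.7 × 44.20/(161.9 + 44.20) = 4.65 V.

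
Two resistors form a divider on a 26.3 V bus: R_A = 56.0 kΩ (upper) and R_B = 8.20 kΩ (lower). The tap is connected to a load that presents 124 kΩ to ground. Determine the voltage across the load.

The load sits in parallel with R_B: R_B‖R_L = (8.20 × 124) / (8.20 + 124) = 7.691 kΩ.
V_out = 26.3 × 7.691 / (56.0 + 7.691) = 26.3 × 7.691/63.69 = 3.18 V.

V_out ≈ 3.18 V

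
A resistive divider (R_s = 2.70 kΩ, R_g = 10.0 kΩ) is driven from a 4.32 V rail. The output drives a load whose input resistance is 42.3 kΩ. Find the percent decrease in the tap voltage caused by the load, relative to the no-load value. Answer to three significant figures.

4.79 %

The divider's output (Thévenin) resistance is R_s‖R_g = 2.126 kΩ.
Fractional drop under load = R_th/(R_th + R_L) = 2.126 / (2.126 + 42.3) = 0.04785.
So the output falls by 4.79 %.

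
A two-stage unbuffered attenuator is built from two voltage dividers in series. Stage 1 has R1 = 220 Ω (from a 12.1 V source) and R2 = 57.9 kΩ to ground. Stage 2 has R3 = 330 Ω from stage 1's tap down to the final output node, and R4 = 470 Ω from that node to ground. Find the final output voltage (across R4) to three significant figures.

V_out ≈ 5.56 V

Stage 2 presents R3+R4 = 800.0 Ω as a load on stage 1's tap.
Stage 1's lower leg becomes R2‖(R3+R4) = 789.1 Ω, so V_mid = 12.1 × 789.1/1009 = 9.462 V.
Stage 2 is itself unloaded: V_out = V_mid × R4/(R3+R4) = 9.462 × 470/800.0 = 5.56 V.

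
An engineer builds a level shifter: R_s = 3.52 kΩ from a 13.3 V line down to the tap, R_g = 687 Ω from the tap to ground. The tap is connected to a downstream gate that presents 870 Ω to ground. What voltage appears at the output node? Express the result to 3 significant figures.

V_out ≈ 1.31 V

The load sits in parallel with R_g: R_g‖R_L = (687 × 870) / (687 + 870) = 383.9 Ω.
V_out = 13.3 × 383.9 / (3520 + 383.9) = 13.3 × 383.9/3904 = 1.31 V.
(Unloaded it would have been 2.17 V.)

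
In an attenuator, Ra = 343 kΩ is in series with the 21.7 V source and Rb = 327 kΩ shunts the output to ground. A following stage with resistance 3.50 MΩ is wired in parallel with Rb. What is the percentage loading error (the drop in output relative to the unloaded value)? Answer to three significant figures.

4.56 %

The divider's output (Thévenin) resistance is Ra‖Rb = 167.4 kΩ.
Fractional drop under load = R_th/(R_th + R_L) = 167.4 / (167.4 + 3500) = 0.04565.
So the output falls by 4.56 %.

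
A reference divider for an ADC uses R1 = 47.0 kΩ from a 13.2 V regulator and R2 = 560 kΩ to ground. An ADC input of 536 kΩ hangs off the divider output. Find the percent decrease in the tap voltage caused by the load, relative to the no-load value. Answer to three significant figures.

7.48 %

The divider's output (Thévenin) resistance is R1‖R2 = 43.36 kΩ.
Fractional drop under load = R_th/(R_th + R_L) = 43.36 / (43.36 + 536) = 0.07484.
So the output falls by 7.48 %.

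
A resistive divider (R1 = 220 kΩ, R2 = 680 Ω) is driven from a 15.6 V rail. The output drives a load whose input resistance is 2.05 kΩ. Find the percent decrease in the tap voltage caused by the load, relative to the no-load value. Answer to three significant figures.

24.9 %

Unloaded V = 15.6 × 680/220700 = 0.04807 V.
Loaded: R2‖R_L = 510.6 Ω, giving V = 15.6 × 510.6/220500 = 0.03612 V.
Drop = (0.04807 − 0.03612) / 0.04807 = 24.9 %.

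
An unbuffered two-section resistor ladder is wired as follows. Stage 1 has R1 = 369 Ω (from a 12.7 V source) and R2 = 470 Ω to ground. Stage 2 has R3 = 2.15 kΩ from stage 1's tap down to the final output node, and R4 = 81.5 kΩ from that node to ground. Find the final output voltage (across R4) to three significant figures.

V_out ≈ 6.91 V

Stage 2 presents R3+R4 = 83650 Ω as a load on stage 1's tap.
Stage 1's lower leg becomes R2‖(R3+R4) = 467.4 Ω, so V_mid = 12.7 × 467.4/836.4 = 7.097 V.
Stage 2 is itself unloaded: V_out = V_mid × R4/(R3+R4) = 7.097 × 81500/83650 = 6.91 V.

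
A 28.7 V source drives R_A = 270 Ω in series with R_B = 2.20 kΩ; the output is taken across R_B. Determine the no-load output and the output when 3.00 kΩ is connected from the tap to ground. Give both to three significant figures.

Unloaded: 25.6 V; loaded: 23.7 V

Open-circuit: V = 28.7 × 2200/(270 + 2200) = 25.6 V.
With the load, R_B becomes R_B‖R_L = 1269 Ω, so V = 28.7 × 1269/1539 = 23.7 V.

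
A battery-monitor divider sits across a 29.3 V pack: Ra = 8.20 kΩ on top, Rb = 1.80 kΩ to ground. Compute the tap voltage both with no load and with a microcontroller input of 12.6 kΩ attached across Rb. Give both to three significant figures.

Open-circuit: V = 29.3 × 1.80/(8.20 + 1.80) = 5.27 V.
With the load, Rb becomes Rb‖R_L = 1.575 kΩ, so V = 29.3 × 1.575/9.775 = 4.72 V.

Unloaded: 5.27 V; loaded: 4.72 V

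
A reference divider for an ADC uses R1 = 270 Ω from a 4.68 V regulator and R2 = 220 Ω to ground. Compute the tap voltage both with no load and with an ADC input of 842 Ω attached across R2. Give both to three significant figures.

Open-circuit: V = 4.68 × 220/(270 + 220) = 2.10 V.
With the load, R2 becomes R2‖R_L = 174.4 Ω, so V = 4.68 × 174.4/444.4 = 1.84 V.

Unloaded: 2.10 V; loaded: 1.84 V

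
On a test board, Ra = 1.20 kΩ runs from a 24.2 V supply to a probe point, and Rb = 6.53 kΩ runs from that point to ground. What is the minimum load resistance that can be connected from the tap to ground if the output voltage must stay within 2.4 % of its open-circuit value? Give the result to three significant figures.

R_L(min) ≈ 41.2 kΩ

Output resistance R_th = Ra‖Rb = (1.20 × 6.53)/7.730 = 1.014 kΩ.
The fractional drop is R_th/(R_th + R_L); requiring this ≤ 0.0240 gives R_L ≥ R_th(1/0.0240 − 1) = 1.014 × 40.67 = 41.2 kΩ.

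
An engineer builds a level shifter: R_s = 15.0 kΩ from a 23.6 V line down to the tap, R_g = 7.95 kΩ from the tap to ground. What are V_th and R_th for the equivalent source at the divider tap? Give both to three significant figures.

V_th = 8.18 V, R_th = 5.20 kΩ

V_th is the open-circuit tap voltage: 23.6 × 7.95/(15.0 + 7.95) = 8.18 V.
With the supply zeroed, R_s and R_g appear in parallel from the tap: R_th = R_s‖R_g = (15.0 × 7.95)/22.95 = 5.20 kΩ.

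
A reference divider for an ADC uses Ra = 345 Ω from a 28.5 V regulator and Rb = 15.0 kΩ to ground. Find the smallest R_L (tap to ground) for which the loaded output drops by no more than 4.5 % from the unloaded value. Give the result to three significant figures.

Output resistance R_th = Ra‖Rb = (345 × 15000)/15340 = 337.2 Ω.
The fractional drop is R_th/(R_th + R_L); requiring this ≤ 0.0450 gives R_L ≥ R_th(1/0.0450 − 1) = 337.2 × 21.22 = 7.16 kΩ.

R_L(min) ≈ 7.16 kΩ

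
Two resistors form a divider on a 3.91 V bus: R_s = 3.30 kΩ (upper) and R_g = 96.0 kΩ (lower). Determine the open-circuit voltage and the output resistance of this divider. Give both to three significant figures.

V_th = 3.78 V, R_th = 3.19 kΩ

V_th is the open-circuit tap voltage: 3.91 × 96.0/(3.30 + 96.0) = 3.78 V.
With the supply zeroed, R_s and R_g appear in parallel from the tap: R_th = R_s‖R_g = (3.30 × 96.0)/99.30 = 3.19 kΩ.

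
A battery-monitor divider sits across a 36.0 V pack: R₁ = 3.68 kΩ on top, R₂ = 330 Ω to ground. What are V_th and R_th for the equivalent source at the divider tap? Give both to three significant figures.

V_th = 2.96 V, R_th = 303 Ω

V_th is the open-circuit tap voltage: 36.0 × 330/(3680 + 330) = 2.96 V.
With the supply zeroed, R₁ and R₂ appear in parallel from the tap: R_th = R₁‖R₂ = (3680 × 330)/4010 = 303 Ω.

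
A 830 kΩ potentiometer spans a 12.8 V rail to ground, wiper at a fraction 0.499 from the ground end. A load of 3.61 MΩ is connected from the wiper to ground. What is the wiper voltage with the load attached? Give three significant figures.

V ≈ 6.04 V

The wiper splits the pot into (1−α)R = 415.8 kΩ above and αR = 414.2 kΩ below.
Lower section ‖ load = 371.5 kΩ.
V_wiper = 12.8 × 371.5/(415.8 + 371.5) = 6.04 V.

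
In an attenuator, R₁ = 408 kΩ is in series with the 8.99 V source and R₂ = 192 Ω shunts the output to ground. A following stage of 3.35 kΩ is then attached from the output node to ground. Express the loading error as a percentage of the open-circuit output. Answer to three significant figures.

5.42 %

The divider's output (Thévenin) resistance is R₁‖R₂ = 191.9 Ω.
Fractional drop under load = R_th/(R_th + R_L) = 191.9 / (191.9 + 3350) = 0.05418.
So the output falls by 5.42 %.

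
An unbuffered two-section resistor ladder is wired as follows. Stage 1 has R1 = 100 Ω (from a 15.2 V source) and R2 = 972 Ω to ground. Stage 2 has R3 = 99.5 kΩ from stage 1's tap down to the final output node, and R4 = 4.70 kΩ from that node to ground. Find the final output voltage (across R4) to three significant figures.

Stage 2 presents R3+R4 = 104200 Ω as a load on stage 1's tap.
Stage 1's lower leg becomes R2‖(R3+R4) = 963.0 Ω, so V_mid = 15.2 × 963.0/1063 = 13.77 V.
Stage 2 is itself unloaded: V_out = V_mid × R4/(R3+R4) = 13.77 × 4700/104200 = 0.621 V.

V_out ≈ 0.621 V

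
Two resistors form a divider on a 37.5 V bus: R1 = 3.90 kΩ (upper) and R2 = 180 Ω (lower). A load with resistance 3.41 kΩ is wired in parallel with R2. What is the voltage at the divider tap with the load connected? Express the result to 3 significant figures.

The load sits in parallel with R2: R2‖R_L = (180 × 3410) / (180 + 3410) = 171.0 Ω.
V_out = 37.5 × 171.0 / (3900 + 171.0) = 37.5 × 171.0/4071 = 1.57 V.

V_out ≈ 1.57 V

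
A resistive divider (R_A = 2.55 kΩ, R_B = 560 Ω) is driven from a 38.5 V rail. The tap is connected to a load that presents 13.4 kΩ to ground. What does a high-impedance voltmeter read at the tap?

V_out ≈ 6.70 V

The load sits in parallel with R_B: R_B‖R_L = (560 × 13400) / (560 + 13400) = 537.5 Ω.
V_out = 38.5 × 537.5 / (2550 + 537.5) = 38.5 × 537.5/3088 = 6.70 V.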